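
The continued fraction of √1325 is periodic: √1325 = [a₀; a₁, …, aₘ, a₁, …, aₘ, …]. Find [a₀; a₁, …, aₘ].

[36; 2, 2, 72]

a₀ = ⌊√1325⌋ = 36.
With m₀=0, d₀=1 and mₖ₊₁ = dₖaₖ − mₖ, dₖ₊₁ = (n − mₖ₊₁²)/dₖ, aₖ₊₁ = ⌊(a₀+mₖ₊₁)/dₖ₊₁⌋:
  k=1: m=36, d=29, a=2
  k=2: m=22, d=29, a=2
  k=3: m=36, d=1, a=72
d=1 and a=2a₀=72 at k=3, so the next step gives (m, d) = (36, 29) again — its k=1 value — and the period has length 3.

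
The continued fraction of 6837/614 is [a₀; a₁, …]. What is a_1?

7

6837 = 11·614 + 83   →  a_0 = 11
614 = 7·83 + 33   →  a_1 = 7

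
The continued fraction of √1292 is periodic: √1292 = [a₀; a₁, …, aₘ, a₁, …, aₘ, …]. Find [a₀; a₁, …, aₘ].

[35; 1, 16, 1, 70]

a₀ = ⌊√1292⌋ = 35.
With m₀=0, d₀=1 and mₖ₊₁ = dₖaₖ − mₖ, dₖ₊₁ = (n − mₖ₊₁²)/dₖ, aₖ₊₁ = ⌊(a₀+mₖ₊₁)/dₖ₊₁⌋:
  k=1: m=35, d=67, a=1
  k=2: m=32, d=4, a=16
  k=3: m=32, d=67, a=1
  k=4: m=35, d=1, a=70
d=1 and a=2a₀=70 at k=4, so the next step gives (m, d) = (35, 67) again — its k=1 value — and the period has length 4.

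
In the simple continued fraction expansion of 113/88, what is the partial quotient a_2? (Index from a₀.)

113 = 1·88 + 25   →  a_0 = 1
88 = 3·25 + 13   →  a_1 = 3
25 = 1·13 + 12   →  a_2 = 1

1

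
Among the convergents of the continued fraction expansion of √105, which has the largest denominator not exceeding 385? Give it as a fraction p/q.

√105 = [10; 4, 20, …] (period length 2).
Convergents:
  p_0/q_0 = 10/1
  p_1/q_1 = 41/4
  p_2/q_2 = 830/81
  p_3/q_3 = 3361/328
  p_4/q_4 = 68050/6641
q_3 = 328 ≤ 385 < 6641 = q_4, so the answer is 3361/328.

3361/328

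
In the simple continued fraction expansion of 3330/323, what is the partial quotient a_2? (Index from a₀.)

4

3330 = 10·323 + 100   →  a_0 = 10
323 = 3·100 + 23   →  a_1 = 3
100 = 4·23 + 8   →  a_2 = 4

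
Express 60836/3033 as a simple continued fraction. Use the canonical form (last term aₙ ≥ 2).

[20; 17, 4, 3, 2, 2, 2]

60836 = 20·3033 + 176
3033 = 17·176 + 41
176 = 4·41 + 12
41 = 3·12 + 5
12 = 2·5 + 2
5 = 2·2 + 1
2 = 2·1 + 0  (stop)
So 60836/3033 = [20; 17, 4, 3, 2, 2, 2].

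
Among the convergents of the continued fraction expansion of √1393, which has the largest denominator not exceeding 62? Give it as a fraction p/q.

1157/31

√1393 = [37; 3, 10, 3, 74, …] (period length 4).
Convergents:
  p_0/q_0 = 37/1
  p_1/q_1 = 112/3
  p_2/q_2 = 1157/31
  p_3/q_3 = 3583/96
q_2 = 31 ≤ 62 < 96 = q_3, so the answer is 1157/31.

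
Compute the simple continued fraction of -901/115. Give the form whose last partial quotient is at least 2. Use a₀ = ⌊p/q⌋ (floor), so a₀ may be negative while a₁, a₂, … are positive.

-901 = -8*115 + 19
115 = 6*19 + 1
19 = 19*1 + 0  (stop)
So -901/115 = [-8; 6, 19].

[-8; 6, 19]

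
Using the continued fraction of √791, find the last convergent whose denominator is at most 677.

12628/449

√791 = [28; 8, 56, …] (period length 2).
Convergents:
  p_0/q_0 = 28/1
  p_1/q_1 = 225/8
  p_2/q_2 = 12628/449
  p_3/q_3 = 101249/3600
q_2 = 449 ≤ 677 < 3600 = q_3, so the answer is 12628/449.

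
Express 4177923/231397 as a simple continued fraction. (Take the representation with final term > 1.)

[18; 18, 9, 18, 11, 7]

4177923 = 18*231397 + 12777
231397 = 18*12777 + 1411
12777 = 9*1411 + 78
1411 = 18*78 + 7
78 = 11*7 + 1
7 = 7*1 + 0  (stop)
So 4177923/231397 = [18; 18, 9, 18, 11, 7].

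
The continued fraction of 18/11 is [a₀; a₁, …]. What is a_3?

1

18 = 1·11 + 7   →  a_0 = 1
11 = 1·7 + 4   →  a_1 = 1
7 = 1·4 + 3   →  a_2 = 1
4 = 1·3 + 1   →  a_3 = 1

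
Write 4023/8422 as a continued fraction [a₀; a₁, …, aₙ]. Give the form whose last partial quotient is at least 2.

[0; 2, 10, 1, 2, 3, 18, 2]

4023 = 0*8422 + 4023
8422 = 2*4023 + 376
4023 = 10*376 + 263
376 = 1*263 + 113
263 = 2*113 + 37
113 = 3*37 + 2
37 = 18*2 + 1
2 = 2*1 + 0  (stop)
So 4023/8422 = [0; 2, 10, 1, 2, 3, 18, 2].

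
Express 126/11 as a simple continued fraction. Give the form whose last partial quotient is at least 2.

126 = 11·11 + 5
11 = 2·5 + 1
5 = 5·1 + 0  (stop)
So 126/11 = [11; 2, 5].

[11; 2, 5]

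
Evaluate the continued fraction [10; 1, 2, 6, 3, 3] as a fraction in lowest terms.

Fold from the inside: start with 3/1.
  3 + 1/3 = 10/3
  6 + 3/10 = 63/10
  2 + 10/63 = 136/63
  1 + 63/136 = 199/136
  10 + 136/199 = 2126/199

2126/199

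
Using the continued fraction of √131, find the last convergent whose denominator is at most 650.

4727/413

√131 = [11; 2, 4, 11, 4, 2, 22, …] (period length 6).
Convergents:
  p_0/q_0 = 11/1
  p_1/q_1 = 23/2
  p_2/q_2 = 103/9
  p_3/q_3 = 1156/101
  p_4/q_4 = 4727/413
  p_5/q_5 = 10610/927
q_4 = 413 ≤ 650 < 927 = q_5, so the answer is 4727/413.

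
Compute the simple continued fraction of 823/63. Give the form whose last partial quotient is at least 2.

823 = 13*63 + 4
63 = 15*4 + 3
4 = 1*3 + 1
3 = 3*1 + 0  (stop)
So 823/63 = [13; 15, 1, 3].

[13; 15, 1, 3]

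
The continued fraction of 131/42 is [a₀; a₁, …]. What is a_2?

131 = 3·42 + 5   →  a_0 = 3
42 = 8·5 + 2   →  a_1 = 8
5 = 2·2 + 1   →  a_2 = 2

2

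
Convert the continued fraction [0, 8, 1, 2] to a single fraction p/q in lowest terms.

Using pₖ = aₖpₖ₋₁ + pₖ₋₂ and qₖ = aₖqₖ₋₁ + qₖ₋₂:
  k=0: a=0, p=0, q=1
  k=1: a=8, p=1, q=8
  k=2: a=1, p=1, q=9
  k=3: a=2, p=3, q=26

3/26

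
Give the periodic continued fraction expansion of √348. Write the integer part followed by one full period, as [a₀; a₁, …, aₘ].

a₀ = ⌊√348⌋ = 18.
With m₀=0, d₀=1 and mₖ₊₁ = dₖaₖ − mₖ, dₖ₊₁ = (n − mₖ₊₁²)/dₖ, aₖ₊₁ = ⌊(a₀+mₖ₊₁)/dₖ₊₁⌋:
  k=1: m=18, d=24, a=1
  k=2: m=6, d=13, a=1
  k=3: m=7, d=23, a=1
  k=4: m=16, d=4, a=8
  k=5: m=16, d=23, a=1
  k=6: m=7, d=13, a=1
  k=7: m=6, d=24, a=1
  k=8: m=18, d=1, a=36
d=1 and a=2a₀=36 at k=8, so the next step gives (m, d) = (18, 24) again — its k=1 value — and the period has length 8.

[18; 1, 1, 1, 8, 1, 1, 1, 36]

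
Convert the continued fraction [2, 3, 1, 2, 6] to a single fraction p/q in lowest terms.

Using pₖ = aₖpₖ₋₁ + pₖ₋₂ and qₖ = aₖqₖ₋₁ + qₖ₋₂:
  k=0: a=2, p=2, q=1
  k=1: a=3, p=7, q=3
  k=2: a=1, p=9, q=4
  k=3: a=2, p=25, q=11
  k=4: a=6, p=159, q=70

159/70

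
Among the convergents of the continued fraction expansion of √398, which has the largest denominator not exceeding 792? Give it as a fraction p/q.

15541/779

√398 = [19; 1, 18, 1, 38, …] (period length 4).
Convergents:
  p_0/q_0 = 19/1
  p_1/q_1 = 20/1
  p_2/q_2 = 379/19
  p_3/q_3 = 399/20
  p_4/q_4 = 15541/779
  p_5/q_5 = 15940/799
q_4 = 779 ≤ 792 < 799 = q_5, so the answer is 15541/779.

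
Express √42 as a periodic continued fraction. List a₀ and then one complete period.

[6; 2, 12]

a₀ = ⌊√42⌋ = 6.
With m₀=0, d₀=1 and mₖ₊₁ = dₖaₖ − mₖ, dₖ₊₁ = (n − mₖ₊₁²)/dₖ, aₖ₊₁ = ⌊(a₀+mₖ₊₁)/dₖ₊₁⌋:
  k=1: m=6, d=6, a=2
  k=2: m=6, d=1, a=12
d=1 and a=2a₀=12 at k=2, so the next step gives (m, d) = (6, 6) again — its k=1 value — and the period has length 2.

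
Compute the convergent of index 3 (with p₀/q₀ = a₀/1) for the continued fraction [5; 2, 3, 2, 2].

Using pₖ = aₖpₖ₋₁ + pₖ₋₂, qₖ = aₖqₖ₋₁ + qₖ₋₂ (with p₋₁=1, p₋₂=0, q₋₁=0, q₋₂=1):
  k=0: a=5, p=5, q=1
  k=1: a=2, p=11, q=2
  k=2: a=3, p=38, q=7
  k=3: a=2, p=87, q=16

87/16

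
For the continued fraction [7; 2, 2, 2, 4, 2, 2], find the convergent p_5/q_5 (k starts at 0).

Using pₖ = aₖpₖ₋₁ + pₖ₋₂, qₖ = aₖqₖ₋₁ + qₖ₋₂ (with p₋₁=1, p₋₂=0, q₋₁=0, q₋₂=1):
  k=0: a=7, p=7, q=1
  k=1: a=2, p=15, q=2
  k=2: a=2, p=37, q=5
  k=3: a=2, p=89, q=12
  k=4: a=4, p=393, q=53
  k=5: a=2, p=875, q=118

875/118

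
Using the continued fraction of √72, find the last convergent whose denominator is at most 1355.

9512/1121

√72 = [8; 2, 16, …] (period length 2).
Convergents:
  p_0/q_0 = 8/1
  p_1/q_1 = 17/2
  p_2/q_2 = 280/33
  p_3/q_3 = 577/68
  p_4/q_4 = 9512/1121
  p_5/q_5 = 19601/2310
q_4 = 1121 ≤ 1355 < 2310 = q_5, so the answer is 9512/1121.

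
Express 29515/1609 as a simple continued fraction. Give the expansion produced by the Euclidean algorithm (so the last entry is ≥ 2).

[18; 2, 1, 10, 16, 1, 2]

29515 = 18×1609 + 553
1609 = 2×553 + 503
553 = 1×503 + 50
503 = 10×50 + 3
50 = 16×3 + 2
3 = 1×2 + 1
2 = 2×1 + 0  (stop)
So 29515/1609 = [18; 2, 1, 10, 16, 1, 2].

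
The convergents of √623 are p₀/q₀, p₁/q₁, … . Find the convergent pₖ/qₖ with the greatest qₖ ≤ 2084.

31175/1249

√623 = [24; 1, 23, 1, 48, …] (period length 4).
Convergents:
  p_0/q_0 = 24/1
  p_1/q_1 = 25/1
  p_2/q_2 = 599/24
  p_3/q_3 = 624/25
  p_4/q_4 = 30551/1224
  p_5/q_5 = 31175/1249
  p_6/q_6 = 747576/29951
q_5 = 1249 ≤ 2084 < 29951 = q_6, so the answer is 31175/1249.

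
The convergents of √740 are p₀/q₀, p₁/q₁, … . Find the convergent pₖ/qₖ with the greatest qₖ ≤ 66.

√740 = [27; 4, 1, 12, 1, 4, 54, …] (period length 6).
Convergents:
  p_0/q_0 = 27/1
  p_1/q_1 = 109/4
  p_2/q_2 = 136/5
  p_3/q_3 = 1741/64
  p_4/q_4 = 1877/69
q_3 = 64 ≤ 66 < 69 = q_4, so the answer is 1741/64.

1741/64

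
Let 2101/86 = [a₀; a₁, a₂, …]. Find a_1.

2101 = 24·86 + 37   →  a_0 = 24
86 = 2·37 + 12   →  a_1 = 2

2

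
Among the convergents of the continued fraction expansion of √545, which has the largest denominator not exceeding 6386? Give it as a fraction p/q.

√545 = [23; 2, 1, 8, 1, 2, 46, …] (period length 6).
Convergents:
  p_0/q_0 = 23/1
  p_1/q_1 = 47/2
  p_2/q_2 = 70/3
  p_3/q_3 = 607/26
  p_4/q_4 = 677/29
  p_5/q_5 = 1961/84
  p_6/q_6 = 90883/3893
  p_7/q_7 = 183727/7870
q_6 = 3893 ≤ 6386 < 7870 = q_7, so the answer is 90883/3893.

90883/3893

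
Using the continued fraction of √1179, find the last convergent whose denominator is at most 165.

3571/104

√1179 = [34; 2, 1, 33, 1, 2, 68, …] (period length 6).
Convergents:
  p_0/q_0 = 34/1
  p_1/q_1 = 69/2
  p_2/q_2 = 103/3
  p_3/q_3 = 3468/101
  p_4/q_4 = 3571/104
  p_5/q_5 = 10610/309
q_4 = 104 ≤ 165 < 309 = q_5, so the answer is 3571/104.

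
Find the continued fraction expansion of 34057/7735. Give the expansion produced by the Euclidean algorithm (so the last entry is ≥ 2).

[4; 2, 2, 13, 19, 6]

34057 = 4·7735 + 3117
7735 = 2·3117 + 1501
3117 = 2·1501 + 115
1501 = 13·115 + 6
115 = 19·6 + 1
6 = 6·1 + 0  (stop)
So 34057/7735 = [4; 2, 2, 13, 19, 6].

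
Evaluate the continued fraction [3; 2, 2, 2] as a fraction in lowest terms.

Fold from the inside: start with 2/1.
  2 + 1/2 = 5/2
  2 + 2/5 = 12/5
  3 + 5/12 = 41/12

41/12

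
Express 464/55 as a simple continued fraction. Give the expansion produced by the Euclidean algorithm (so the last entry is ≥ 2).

[8; 2, 3, 2, 3]

464 = 8×55 + 24
55 = 2×24 + 7
24 = 3×7 + 3
7 = 2×3 + 1
3 = 3×1 + 0  (stop)
So 464/55 = [8; 2, 3, 2, 3].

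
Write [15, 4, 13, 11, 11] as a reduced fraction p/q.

99247/6510

Using pₖ = aₖpₖ₋₁ + pₖ₋₂ and qₖ = aₖqₖ₋₁ + qₖ₋₂:
  k=0: a=15, p=15, q=1
  k=1: a=4, p=61, q=4
  k=2: a=13, p=808, q=53
  k=3: a=11, p=8949, q=587
  k=4: a=11, p=99247, q=6510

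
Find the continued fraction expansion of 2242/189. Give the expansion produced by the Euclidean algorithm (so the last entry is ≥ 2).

[11; 1, 6, 3, 1, 2, 2]

2242 = 11×189 + 163
189 = 1×163 + 26
163 = 6×26 + 7
26 = 3×7 + 5
7 = 1×5 + 2
5 = 2×2 + 1
2 = 2×1 + 0  (stop)
So 2242/189 = [11; 1, 6, 3, 1, 2, 2].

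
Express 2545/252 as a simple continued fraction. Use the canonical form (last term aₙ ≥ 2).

[10; 10, 12, 2]

2545 = 10×252 + 25
252 = 10×25 + 2
25 = 12×2 + 1
2 = 2×1 + 0  (stop)
So 2545/252 = [10; 10, 12, 2].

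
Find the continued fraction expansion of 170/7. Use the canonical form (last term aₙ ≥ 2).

170 = 24×7 + 2
7 = 3×2 + 1
2 = 2×1 + 0  (stop)
So 170/7 = [24; 3, 2].

[24; 3, 2]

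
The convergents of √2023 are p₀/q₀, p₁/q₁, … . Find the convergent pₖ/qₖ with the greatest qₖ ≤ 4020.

180091/4004

√2023 = [44; 1, 43, 1, 88, …] (period length 4).
Convergents:
  p_0/q_0 = 44/1
  p_1/q_1 = 45/1
  p_2/q_2 = 1979/44
  p_3/q_3 = 2024/45
  p_4/q_4 = 180091/4004
  p_5/q_5 = 182115/4049
q_4 = 4004 ≤ 4020 < 4049 = q_5, so the answer is 180091/4004.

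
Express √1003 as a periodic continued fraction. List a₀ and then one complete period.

a₀ = ⌊√1003⌋ = 31.

[31; 1, 2, 31, 2, 1, 62]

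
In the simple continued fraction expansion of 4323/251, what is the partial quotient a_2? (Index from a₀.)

4323 = 17·251 + 56   →  a_0 = 17
251 = 4·56 + 27   →  a_1 = 4
56 = 2·27 + 2   →  a_2 = 2

2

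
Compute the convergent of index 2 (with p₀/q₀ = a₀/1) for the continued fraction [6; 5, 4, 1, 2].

130/21

Using pₖ = aₖpₖ₋₁ + pₖ₋₂, qₖ = aₖqₖ₋₁ + qₖ₋₂ (with p₋₁=1, p₋₂=0, q₋₁=0, q₋₂=1):
  k=0: a=6, p=6, q=1
  k=1: a=5, p=31, q=5
  k=2: a=4, p=130, q=21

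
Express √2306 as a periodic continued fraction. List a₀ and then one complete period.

[48; 48, 96]

a₀ = ⌊√2306⌋ = 48.
With m₀=0, d₀=1 and mₖ₊₁ = dₖaₖ − mₖ, dₖ₊₁ = (n − mₖ₊₁²)/dₖ, aₖ₊₁ = ⌊(a₀+mₖ₊₁)/dₖ₊₁⌋:
  k=1: m=48, d=2, a=48
  k=2: m=48, d=1, a=96
d=1 and a=2a₀=96 at k=2, so the next step gives (m, d) = (48, 2) again — its k=1 value — and the period has length 2.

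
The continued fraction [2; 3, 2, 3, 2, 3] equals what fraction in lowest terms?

433/189

Using pₖ = aₖpₖ₋₁ + pₖ₋₂ and qₖ = aₖqₖ₋₁ + qₖ₋₂:
  k=0: a=2, p=2, q=1
  k=1: a=3, p=7, q=3
  k=2: a=2, p=16, q=7
  k=3: a=3, p=55, q=24
  k=4: a=2, p=126, q=55
  k=5: a=3, p=433, q=189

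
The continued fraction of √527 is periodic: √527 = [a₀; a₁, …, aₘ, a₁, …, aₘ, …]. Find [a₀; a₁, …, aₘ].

[22; 1, 21, 1, 44]

a₀ = ⌊√527⌋ = 22.
With m₀=0, d₀=1 and mₖ₊₁ = dₖaₖ − mₖ, dₖ₊₁ = (n − mₖ₊₁²)/dₖ, aₖ₊₁ = ⌊(a₀+mₖ₊₁)/dₖ₊₁⌋:
  k=1: m=22, d=43, a=1
  k=2: m=21, d=2, a=21
  k=3: m=21, d=43, a=1
  k=4: m=22, d=1, a=44
d=1 and a=2a₀=44 at k=4, so the next step gives (m, d) = (22, 43) again — its k=1 value — and the period has length 4.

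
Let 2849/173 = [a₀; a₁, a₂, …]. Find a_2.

7

2849 = 16·173 + 81   →  a_0 = 16
173 = 2·81 + 11   →  a_1 = 2
81 = 7·11 + 4   →  a_2 = 7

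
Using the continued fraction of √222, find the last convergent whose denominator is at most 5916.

44401/2980

√222 = [14; 1, 8, 1, 28, …] (period length 4).
Convergents:
  p_0/q_0 = 14/1
  p_1/q_1 = 15/1
  p_2/q_2 = 134/9
  p_3/q_3 = 149/10
  p_4/q_4 = 4306/289
  p_5/q_5 = 4455/299
  p_6/q_6 = 39946/2681
  p_7/q_7 = 44401/2980
  p_8/q_8 = 1283174/86121
q_7 = 2980 ≤ 5916 < 86121 = q_8, so the answer is 44401/2980.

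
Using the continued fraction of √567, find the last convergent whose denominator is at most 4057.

√567 = [23; 1, 4, 3, 4, 1, 46, …] (period length 6).
Convergents:
  p_0/q_0 = 23/1
  p_1/q_1 = 24/1
  p_2/q_2 = 119/5
  p_3/q_3 = 381/16
  p_4/q_4 = 1643/69
  p_5/q_5 = 2024/85
  p_6/q_6 = 94747/3979
  p_7/q_7 = 96771/4064
q_6 = 3979 ≤ 4057 < 4064 = q_7, so the answer is 94747/3979.

94747/3979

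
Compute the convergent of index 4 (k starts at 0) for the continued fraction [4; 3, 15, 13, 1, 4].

2799/647

Using pₖ = aₖpₖ₋₁ + pₖ₋₂, qₖ = aₖqₖ₋₁ + qₖ₋₂ (with p₋₁=1, p₋₂=0, q₋₁=0, q₋₂=1):
  k=0: a=4, p=4, q=1
  k=1: a=3, p=13, q=3
  k=2: a=15, p=199, q=46
  k=3: a=13, p=2600, q=601
  k=4: a=1, p=2799, q=647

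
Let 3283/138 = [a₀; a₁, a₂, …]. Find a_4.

3

3283 = 23·138 + 109   →  a_0 = 23
138 = 1·109 + 29   →  a_1 = 1
109 = 3·29 + 22   →  a_2 = 3
29 = 1·22 + 7   →  a_3 = 1
22 = 3·7 + 1   →  a_4 = 3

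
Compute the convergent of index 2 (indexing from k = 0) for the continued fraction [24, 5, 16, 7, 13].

Using pₖ = aₖpₖ₋₁ + pₖ₋₂, qₖ = aₖqₖ₋₁ + qₖ₋₂ (with p₋₁=1, p₋₂=0, q₋₁=0, q₋₂=1):
  k=0: a=24, p=24, q=1
  k=1: a=5, p=121, q=5
  k=2: a=16, p=1960, q=81

1960/81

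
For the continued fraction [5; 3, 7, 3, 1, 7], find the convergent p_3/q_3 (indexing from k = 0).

Using pₖ = aₖpₖ₋₁ + pₖ₋₂, qₖ = aₖqₖ₋₁ + qₖ₋₂ (with p₋₁=1, p₋₂=0, q₋₁=0, q₋₂=1):
  k=0: a=5, p=5, q=1
  k=1: a=3, p=16, q=3
  k=2: a=7, p=117, q=22
  k=3: a=3, p=367, q=69

367/69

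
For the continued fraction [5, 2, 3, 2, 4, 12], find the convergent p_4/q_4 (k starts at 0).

386/71

Using pₖ = aₖpₖ₋₁ + pₖ₋₂, qₖ = aₖqₖ₋₁ + qₖ₋₂ (with p₋₁=1, p₋₂=0, q₋₁=0, q₋₂=1):
  k=0: a=5, p=5, q=1
  k=1: a=2, p=11, q=2
  k=2: a=3, p=38, q=7
  k=3: a=2, p=87, q=16
  k=4: a=4, p=386, q=71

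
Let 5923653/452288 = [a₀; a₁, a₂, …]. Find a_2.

5923653 = 13·452288 + 43909   →  a_0 = 13
452288 = 10·43909 + 13198   →  a_1 = 10
43909 = 3·13198 + 4315   →  a_2 = 3

3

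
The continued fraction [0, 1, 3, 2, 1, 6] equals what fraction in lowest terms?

Using pₖ = aₖpₖ₋₁ + pₖ₋₂ and qₖ = aₖqₖ₋₁ + qₖ₋₂:
  k=0: a=0, p=0, q=1
  k=1: a=1, p=1, q=1
  k=2: a=3, p=3, q=4
  k=3: a=2, p=7, q=9
  k=4: a=1, p=10, q=13
  k=5: a=6, p=67, q=87

67/87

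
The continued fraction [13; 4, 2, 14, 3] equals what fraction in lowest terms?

5276/399

Fold from the inside: start with 3/1.
  14 + 1/3 = 43/3
  2 + 3/43 = 89/43
  4 + 43/89 = 399/89
  13 + 89/399 = 5276/399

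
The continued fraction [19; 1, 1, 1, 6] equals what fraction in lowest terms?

Fold from the inside: start with 6/1.
  1 + 1/6 = 7/6
  1 + 6/7 = 13/7
  1 + 7/13 = 20/13
  19 + 13/20 = 393/20

393/20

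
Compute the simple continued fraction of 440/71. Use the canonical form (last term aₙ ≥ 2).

440 = 6×71 + 14
71 = 5×14 + 1
14 = 14×1 + 0  (stop)
So 440/71 = [6; 5, 14].

[6; 5, 14]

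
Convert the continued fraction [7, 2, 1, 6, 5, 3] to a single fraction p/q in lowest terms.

2418/329

Fold from the inside: start with 3/1.
  5 + 1/3 = 16/3
  6 + 3/16 = 99/16
  1 + 16/99 = 115/99
  2 + 99/115 = 329/115
  7 + 115/329 = 2418/329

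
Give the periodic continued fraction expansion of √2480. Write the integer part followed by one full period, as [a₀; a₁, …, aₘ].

a₀ = ⌊√2480⌋ = 49.
With m₀=0, d₀=1 and mₖ₊₁ = dₖaₖ − mₖ, dₖ₊₁ = (n − mₖ₊₁²)/dₖ, aₖ₊₁ = ⌊(a₀+mₖ₊₁)/dₖ₊₁⌋:
  k=1: m=49, d=79, a=1
  k=2: m=30, d=20, a=3
  k=3: m=30, d=79, a=1
  k=4: m=49, d=1, a=98
d=1 and a=2a₀=98 at k=4, so the next step gives (m, d) = (49, 79) again — its k=1 value — and the period has length 4.

[49; 1, 3, 1, 98]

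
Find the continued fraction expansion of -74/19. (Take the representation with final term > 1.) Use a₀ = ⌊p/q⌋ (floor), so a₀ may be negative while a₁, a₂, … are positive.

[-4; 9, 2]

-74 = -4·19 + 2
19 = 9·2 + 1
2 = 2·1 + 0  (stop)
So -74/19 = [-4; 9, 2].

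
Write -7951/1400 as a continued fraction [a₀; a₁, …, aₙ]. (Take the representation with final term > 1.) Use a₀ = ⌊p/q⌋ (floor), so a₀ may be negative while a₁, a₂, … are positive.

[-6; 3, 8, 2, 8, 3]

-7951 = -6·1400 + 449
1400 = 3·449 + 53
449 = 8·53 + 25
53 = 2·25 + 3
25 = 8·3 + 1
3 = 3·1 + 0  (stop)
So -7951/1400 = [-6; 3, 8, 2, 8, 3].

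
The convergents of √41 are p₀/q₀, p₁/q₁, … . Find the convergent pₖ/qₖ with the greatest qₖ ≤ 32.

32/5

√41 = [6; 2, 2, 12, …] (period length 3).
Convergents:
  p_0/q_0 = 6/1
  p_1/q_1 = 13/2
  p_2/q_2 = 32/5
  p_3/q_3 = 397/62
q_2 = 5 ≤ 32 < 62 = q_3, so the answer is 32/5.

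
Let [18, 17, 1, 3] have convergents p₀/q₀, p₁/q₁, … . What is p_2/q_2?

325/18

Using pₖ = aₖpₖ₋₁ + pₖ₋₂, qₖ = aₖqₖ₋₁ + qₖ₋₂ (with p₋₁=1, p₋₂=0, q₋₁=0, q₋₂=1):
  k=0: a=18, p=18, q=1
  k=1: a=17, p=307, q=17
  k=2: a=1, p=325, q=18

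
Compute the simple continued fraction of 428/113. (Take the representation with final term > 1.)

[3; 1, 3, 1, 2, 2, 3]

428 = 3·113 + 89
113 = 1·89 + 24
89 = 3·24 + 17
24 = 1·17 + 7
17 = 2·7 + 3
7 = 2·3 + 1
3 = 3·1 + 0  (stop)
So 428/113 = [3; 1, 3, 1, 2, 2, 3].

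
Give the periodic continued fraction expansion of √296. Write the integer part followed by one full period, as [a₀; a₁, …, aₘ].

a₀ = ⌊√296⌋ = 17.

[17; 4, 1, 7, 1, 4, 34]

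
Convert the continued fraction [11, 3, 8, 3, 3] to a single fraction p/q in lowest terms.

Using pₖ = aₖpₖ₋₁ + pₖ₋₂ and qₖ = aₖqₖ₋₁ + qₖ₋₂:
  k=0: a=11, p=11, q=1
  k=1: a=3, p=34, q=3
  k=2: a=8, p=283, q=25
  k=3: a=3, p=883, q=78
  k=4: a=3, p=2932, q=259

2932/259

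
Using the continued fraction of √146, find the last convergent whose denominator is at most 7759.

√146 = [12; 12, 24, …] (period length 2).
Convergents:
  p_0/q_0 = 12/1
  p_1/q_1 = 145/12
  p_2/q_2 = 3492/289
  p_3/q_3 = 42049/3480
  p_4/q_4 = 1012668/83809
q_3 = 3480 ≤ 7759 < 83809 = q_4, so the answer is 42049/3480.

42049/3480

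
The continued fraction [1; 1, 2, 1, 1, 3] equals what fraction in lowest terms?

Fold from the inside: start with 3/1.
  1 + 1/3 = 4/3
  1 + 3/4 = 7/4
  2 + 4/7 = 18/7
  1 + 7/18 = 25/18
  1 + 18/25 = 43/25

43/25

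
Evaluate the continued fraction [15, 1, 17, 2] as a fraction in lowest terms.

Fold from the inside: start with 2/1.
  17 + 1/2 = 35/2
  1 + 2/35 = 37/35
  15 + 35/37 = 590/37

590/37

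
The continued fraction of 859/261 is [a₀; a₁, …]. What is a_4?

3

859 = 3·261 + 76   →  a_0 = 3
261 = 3·76 + 33   →  a_1 = 3
76 = 2·33 + 10   →  a_2 = 2
33 = 3·10 + 3   →  a_3 = 3
10 = 3·3 + 1   →  a_4 = 3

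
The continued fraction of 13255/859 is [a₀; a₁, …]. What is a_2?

13255 = 15·859 + 370   →  a_0 = 15
859 = 2·370 + 119   →  a_1 = 2
370 = 3·119 + 13   →  a_2 = 3

3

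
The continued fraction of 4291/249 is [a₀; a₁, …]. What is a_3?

4291 = 17·249 + 58   →  a_0 = 17
249 = 4·58 + 17   →  a_1 = 4
58 = 3·17 + 7   →  a_2 = 3
17 = 2·7 + 3   →  a_3 = 2

2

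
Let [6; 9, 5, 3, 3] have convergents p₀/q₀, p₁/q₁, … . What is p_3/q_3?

Using pₖ = aₖpₖ₋₁ + pₖ₋₂, qₖ = aₖqₖ₋₁ + qₖ₋₂ (with p₋₁=1, p₋₂=0, q₋₁=0, q₋₂=1):
  k=0: a=6, p=6, q=1
  k=1: a=9, p=55, q=9
  k=2: a=5, p=281, q=46
  k=3: a=3, p=898, q=147

898/147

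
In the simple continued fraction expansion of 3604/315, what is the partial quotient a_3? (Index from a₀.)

3604 = 11·315 + 139   →  a_0 = 11
315 = 2·139 + 37   →  a_1 = 2
139 = 3·37 + 28   →  a_2 = 3
37 = 1·28 + 9   →  a_3 = 1

1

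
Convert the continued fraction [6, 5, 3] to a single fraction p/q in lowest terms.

99/16

Using pₖ = aₖpₖ₋₁ + pₖ₋₂ and qₖ = aₖqₖ₋₁ + qₖ₋₂:
  k=0: a=6, p=6, q=1
  k=1: a=5, p=31, q=5
  k=2: a=3, p=99, q=16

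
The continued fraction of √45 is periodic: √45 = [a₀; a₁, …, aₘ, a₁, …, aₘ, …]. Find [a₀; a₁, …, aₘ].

[6; 1, 2, 2, 2, 1, 12]

a₀ = ⌊√45⌋ = 6.
With m₀=0, d₀=1 and mₖ₊₁ = dₖaₖ − mₖ, dₖ₊₁ = (n − mₖ₊₁²)/dₖ, aₖ₊₁ = ⌊(a₀+mₖ₊₁)/dₖ₊₁⌋:
  k=1: m=6, d=9, a=1
  k=2: m=3, d=4, a=2
  k=3: m=5, d=5, a=2
  k=4: m=5, d=4, a=2
  k=5: m=3, d=9, a=1
  k=6: m=6, d=1, a=12
d=1 and a=2a₀=12 at k=6, so the next step gives (m, d) = (6, 9) again — its k=1 value — and the period has length 6.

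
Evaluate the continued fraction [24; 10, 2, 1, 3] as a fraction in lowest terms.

Fold from the inside: start with 3/1.
  1 + 1/3 = 4/3
  2 + 3/4 = 11/4
  10 + 4/11 = 114/11
  24 + 11/114 = 2747/114

2747/114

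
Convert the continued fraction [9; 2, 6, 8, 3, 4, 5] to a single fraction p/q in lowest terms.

70787/7481

Fold from the inside: start with 5/1.
  4 + 1/5 = 21/5
  3 + 5/21 = 68/21
  8 + 21/68 = 565/68
  6 + 68/565 = 3458/565
  2 + 565/3458 = 7481/3458
  9 + 3458/7481 = 70787/7481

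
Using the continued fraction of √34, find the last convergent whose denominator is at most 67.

√34 = [5; 1, 4, 1, 10, …] (period length 4).
Convergents:
  p_0/q_0 = 5/1
  p_1/q_1 = 6/1
  p_2/q_2 = 29/5
  p_3/q_3 = 35/6
  p_4/q_4 = 379/65
  p_5/q_5 = 414/71
q_4 = 65 ≤ 67 < 71 = q_5, so the answer is 379/65.

379/65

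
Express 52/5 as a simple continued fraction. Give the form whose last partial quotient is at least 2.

[10; 2, 2]

52 = 10*5 + 2
5 = 2*2 + 1
2 = 2*1 + 0  (stop)
So 52/5 = [10; 2, 2].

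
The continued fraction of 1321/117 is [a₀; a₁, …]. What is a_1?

1321 = 11·117 + 34   →  a_0 = 11
117 = 3·34 + 15   →  a_1 = 3

3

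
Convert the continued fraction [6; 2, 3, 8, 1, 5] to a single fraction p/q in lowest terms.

Fold from the inside: start with 5/1.
  1 + 1/5 = 6/5
  8 + 5/6 = 53/6
  3 + 6/53 = 165/53
  2 + 53/165 = 383/165
  6 + 165/383 = 2463/383

2463/383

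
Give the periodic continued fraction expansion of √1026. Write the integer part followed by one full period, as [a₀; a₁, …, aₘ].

a₀ = ⌊√1026⌋ = 32.
With m₀=0, d₀=1 and mₖ₊₁ = dₖaₖ − mₖ, dₖ₊₁ = (n − mₖ₊₁²)/dₖ, aₖ₊₁ = ⌊(a₀+mₖ₊₁)/dₖ₊₁⌋:
  k=1: m=32, d=2, a=32
  k=2: m=32, d=1, a=64
d=1 and a=2a₀=64 at k=2, so the next step gives (m, d) = (32, 2) again — its k=1 value — and the period has length 2.

[32; 32, 64]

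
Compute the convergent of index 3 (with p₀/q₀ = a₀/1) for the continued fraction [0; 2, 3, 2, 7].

Using pₖ = aₖpₖ₋₁ + pₖ₋₂, qₖ = aₖqₖ₋₁ + qₖ₋₂ (with p₋₁=1, p₋₂=0, q₋₁=0, q₋₂=1):
  k=0: a=0, p=0, q=1
  k=1: a=2, p=1, q=2
  k=2: a=3, p=3, q=7
  k=3: a=2, p=7, q=16

7/16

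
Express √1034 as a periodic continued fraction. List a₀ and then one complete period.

a₀ = ⌊√1034⌋ = 32.
With m₀=0, d₀=1 and mₖ₊₁ = dₖaₖ − mₖ, dₖ₊₁ = (n − mₖ₊₁²)/dₖ, aₖ₊₁ = ⌊(a₀+mₖ₊₁)/dₖ₊₁⌋:
  k=1: m=32, d=10, a=6
  k=2: m=28, d=25, a=2
  k=3: m=22, d=22, a=2
  k=4: m=22, d=25, a=2
  k=5: m=28, d=10, a=6
  k=6: m=32, d=1, a=64
d=1 and a=2a₀=64 at k=6, so the next step gives (m, d) = (32, 10) again — its k=1 value — and the period has length 6.

[32; 6, 2, 2, 2, 6, 64]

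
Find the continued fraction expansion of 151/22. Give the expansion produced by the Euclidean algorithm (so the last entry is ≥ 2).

[6; 1, 6, 3]

151 = 6*22 + 19
22 = 1*19 + 3
19 = 6*3 + 1
3 = 3*1 + 0  (stop)
So 151/22 = [6; 1, 6, 3].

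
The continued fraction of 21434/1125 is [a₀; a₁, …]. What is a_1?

19

21434 = 19·1125 + 59   →  a_0 = 19
1125 = 19·59 + 4   →  a_1 = 19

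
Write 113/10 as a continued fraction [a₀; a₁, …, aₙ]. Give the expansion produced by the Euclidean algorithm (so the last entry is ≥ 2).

113 = 11·10 + 3
10 = 3·3 + 1
3 = 3·1 + 0  (stop)
So 113/10 = [11; 3, 3].

[11; 3, 3]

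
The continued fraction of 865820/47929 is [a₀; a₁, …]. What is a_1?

15

865820 = 18·47929 + 3098   →  a_0 = 18
47929 = 15·3098 + 1459   →  a_1 = 15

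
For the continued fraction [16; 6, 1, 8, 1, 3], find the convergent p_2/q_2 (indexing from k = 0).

113/7

Using pₖ = aₖpₖ₋₁ + pₖ₋₂, qₖ = aₖqₖ₋₁ + qₖ₋₂ (with p₋₁=1, p₋₂=0, q₋₁=0, q₋₂=1):
  k=0: a=16, p=16, q=1
  k=1: a=6, p=97, q=6
  k=2: a=1, p=113, q=7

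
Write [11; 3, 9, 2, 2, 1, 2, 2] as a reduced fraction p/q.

Using pₖ = aₖpₖ₋₁ + pₖ₋₂ and qₖ = aₖqₖ₋₁ + qₖ₋₂:
  k=0: a=11, p=11, q=1
  k=1: a=3, p=34, q=3
  k=2: a=9, p=317, q=28
  k=3: a=2, p=668, q=59
  k=4: a=2, p=1653, q=146
  k=5: a=1, p=2321, q=205
  k=6: a=2, p=6295, q=556
  k=7: a=2, p=14911, q=1317

14911/1317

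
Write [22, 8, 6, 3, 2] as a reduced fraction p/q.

7942/359

Using pₖ = aₖpₖ₋₁ + pₖ₋₂ and qₖ = aₖqₖ₋₁ + qₖ₋₂:
  k=0: a=22, p=22, q=1
  k=1: a=8, p=177, q=8
  k=2: a=6, p=1084, q=49
  k=3: a=3, p=3429, q=155
  k=4: a=2, p=7942, q=359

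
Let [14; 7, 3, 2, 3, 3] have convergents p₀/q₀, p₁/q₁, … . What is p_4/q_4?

2474/175

Using pₖ = aₖpₖ₋₁ + pₖ₋₂, qₖ = aₖqₖ₋₁ + qₖ₋₂ (with p₋₁=1, p₋₂=0, q₋₁=0, q₋₂=1):
  k=0: a=14, p=14, q=1
  k=1: a=7, p=99, q=7
  k=2: a=3, p=311, q=22
  k=3: a=2, p=721, q=51
  k=4: a=3, p=2474, q=175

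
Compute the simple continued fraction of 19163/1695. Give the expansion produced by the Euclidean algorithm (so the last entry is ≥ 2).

19163 = 11·1695 + 518
1695 = 3·518 + 141
518 = 3·141 + 95
141 = 1·95 + 46
95 = 2·46 + 3
46 = 15·3 + 1
3 = 3·1 + 0  (stop)
So 19163/1695 = [11; 3, 3, 1, 2, 15, 3].

[11; 3, 3, 1, 2, 15, 3]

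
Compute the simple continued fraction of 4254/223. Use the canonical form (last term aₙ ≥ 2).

[19; 13, 8, 2]

4254 = 19·223 + 17
223 = 13·17 + 2
17 = 8·2 + 1
2 = 2·1 + 0  (stop)
So 4254/223 = [19; 13, 8, 2].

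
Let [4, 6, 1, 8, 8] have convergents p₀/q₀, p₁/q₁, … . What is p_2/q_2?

29/7

Using pₖ = aₖpₖ₋₁ + pₖ₋₂, qₖ = aₖqₖ₋₁ + qₖ₋₂ (with p₋₁=1, p₋₂=0, q₋₁=0, q₋₂=1):
  k=0: a=4, p=4, q=1
  k=1: a=6, p=25, q=6
  k=2: a=1, p=29, q=7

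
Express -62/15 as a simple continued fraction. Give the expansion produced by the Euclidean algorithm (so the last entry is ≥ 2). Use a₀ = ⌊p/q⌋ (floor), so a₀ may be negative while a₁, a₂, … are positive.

[-5; 1, 6, 2]

-62 = -5*15 + 13
15 = 1*13 + 2
13 = 6*2 + 1
2 = 2*1 + 0  (stop)
So -62/15 = [-5; 1, 6, 2].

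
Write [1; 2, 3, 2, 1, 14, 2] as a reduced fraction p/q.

Fold from the inside: start with 2/1.
  14 + 1/2 = 29/2
  1 + 2/29 = 31/29
  2 + 29/31 = 91/31
  3 + 31/91 = 304/91
  2 + 91/304 = 699/304
  1 + 304/699 = 1003/699

1003/699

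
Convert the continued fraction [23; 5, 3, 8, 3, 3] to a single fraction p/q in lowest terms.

Fold from the inside: start with 3/1.
  3 + 1/3 = 10/3
  8 + 3/10 = 83/10
  3 + 10/83 = 259/83
  5 + 83/259 = 1378/259
  23 + 259/1378 = 31953/1378

31953/1378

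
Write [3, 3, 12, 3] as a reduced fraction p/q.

Using pₖ = aₖpₖ₋₁ + pₖ₋₂ and qₖ = aₖqₖ₋₁ + qₖ₋₂:
  k=0: a=3, p=3, q=1
  k=1: a=3, p=10, q=3
  k=2: a=12, p=123, q=37
  k=3: a=3, p=379, q=114

379/114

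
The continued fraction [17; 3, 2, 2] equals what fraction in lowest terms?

294/17

Fold from the inside: start with 2/1.
  2 + 1/2 = 5/2
  3 + 2/5 = 17/5
  17 + 5/17 = 294/17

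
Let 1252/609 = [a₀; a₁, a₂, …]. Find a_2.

1252 = 2·609 + 34   →  a_0 = 2
609 = 17·34 + 31   →  a_1 = 17
34 = 1·31 + 3   →  a_2 = 1

1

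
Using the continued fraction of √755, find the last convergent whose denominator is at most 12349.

132935/4838

√755 = [27; 2, 10, 2, 54, …] (period length 4).
Convergents:
  p_0/q_0 = 27/1
  p_1/q_1 = 55/2
  p_2/q_2 = 577/21
  p_3/q_3 = 1209/44
  p_4/q_4 = 65863/2397
  p_5/q_5 = 132935/4838
  p_6/q_6 = 1395213/50777
q_5 = 4838 ≤ 12349 < 50777 = q_6, so the answer is 132935/4838.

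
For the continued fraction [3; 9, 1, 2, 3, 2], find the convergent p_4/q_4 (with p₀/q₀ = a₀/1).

Using pₖ = aₖpₖ₋₁ + pₖ₋₂, qₖ = aₖqₖ₋₁ + qₖ₋₂ (with p₋₁=1, p₋₂=0, q₋₁=0, q₋₂=1):
  k=0: a=3, p=3, q=1
  k=1: a=9, p=28, q=9
  k=2: a=1, p=31, q=10
  k=3: a=2, p=90, q=29
  k=4: a=3, p=301, q=97

301/97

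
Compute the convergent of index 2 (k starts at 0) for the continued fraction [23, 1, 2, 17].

71/3

Using pₖ = aₖpₖ₋₁ + pₖ₋₂, qₖ = aₖqₖ₋₁ + qₖ₋₂ (with p₋₁=1, p₋₂=0, q₋₁=0, q₋₂=1):
  k=0: a=23, p=23, q=1
  k=1: a=1, p=24, q=1
  k=2: a=2, p=71, q=3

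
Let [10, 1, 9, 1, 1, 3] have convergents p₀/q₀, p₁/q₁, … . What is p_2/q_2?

Using pₖ = aₖpₖ₋₁ + pₖ₋₂, qₖ = aₖqₖ₋₁ + qₖ₋₂ (with p₋₁=1, p₋₂=0, q₋₁=0, q₋₂=1):
  k=0: a=10, p=10, q=1
  k=1: a=1, p=11, q=1
  k=2: a=9, p=109, q=10

109/10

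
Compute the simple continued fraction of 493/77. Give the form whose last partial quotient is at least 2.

493 = 6*77 + 31
77 = 2*31 + 15
31 = 2*15 + 1
15 = 15*1 + 0  (stop)
So 493/77 = [6; 2, 2, 15].

[6; 2, 2, 15]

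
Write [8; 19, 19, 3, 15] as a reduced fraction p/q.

136385/16937

Using pₖ = aₖpₖ₋₁ + pₖ₋₂ and qₖ = aₖqₖ₋₁ + qₖ₋₂:
  k=0: a=8, p=8, q=1
  k=1: a=19, p=153, q=19
  k=2: a=19, p=2915, q=362
  k=3: a=3, p=8898, q=1105
  k=4: a=15, p=136385, q=16937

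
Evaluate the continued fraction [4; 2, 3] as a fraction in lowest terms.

31/7

Using pₖ = aₖpₖ₋₁ + pₖ₋₂ and qₖ = aₖqₖ₋₁ + qₖ₋₂:
  k=0: a=4, p=4, q=1
  k=1: a=2, p=9, q=2
  k=2: a=3, p=31, q=7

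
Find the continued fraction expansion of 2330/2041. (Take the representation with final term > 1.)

2330 = 1·2041 + 289
2041 = 7·289 + 18
289 = 16·18 + 1
18 = 18·1 + 0  (stop)
So 2330/2041 = [1; 7, 16, 18].

[1; 7, 16, 18]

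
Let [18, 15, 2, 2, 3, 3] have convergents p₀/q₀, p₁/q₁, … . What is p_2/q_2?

Using pₖ = aₖpₖ₋₁ + pₖ₋₂, qₖ = aₖqₖ₋₁ + qₖ₋₂ (with p₋₁=1, p₋₂=0, q₋₁=0, q₋₂=1):
  k=0: a=18, p=18, q=1
  k=1: a=15, p=271, q=15
  k=2: a=2, p=560, q=31

560/31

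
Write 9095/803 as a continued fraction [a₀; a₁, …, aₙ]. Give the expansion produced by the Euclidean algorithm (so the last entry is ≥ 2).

9095 = 11*803 + 262
803 = 3*262 + 17
262 = 15*17 + 7
17 = 2*7 + 3
7 = 2*3 + 1
3 = 3*1 + 0  (stop)
So 9095/803 = [11; 3, 15, 2, 2, 3].

[11; 3, 15, 2, 2, 3]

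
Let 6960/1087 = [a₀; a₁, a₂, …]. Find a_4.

5

6960 = 6·1087 + 438   →  a_0 = 6
1087 = 2·438 + 211   →  a_1 = 2
438 = 2·211 + 16   →  a_2 = 2
211 = 13·16 + 3   →  a_3 = 13
16 = 5·3 + 1   →  a_4 = 5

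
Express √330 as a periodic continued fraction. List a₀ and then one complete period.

[18; 6, 36]

a₀ = ⌊√330⌋ = 18.
With m₀=0, d₀=1 and mₖ₊₁ = dₖaₖ − mₖ, dₖ₊₁ = (n − mₖ₊₁²)/dₖ, aₖ₊₁ = ⌊(a₀+mₖ₊₁)/dₖ₊₁⌋:
  k=1: m=18, d=6, a=6
  k=2: m=18, d=1, a=36
d=1 and a=2a₀=36 at k=2, so the next step gives (m, d) = (18, 6) again — its k=1 value — and the period has length 2.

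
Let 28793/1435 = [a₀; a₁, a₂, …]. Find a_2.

2

28793 = 20·1435 + 93   →  a_0 = 20
1435 = 15·93 + 40   →  a_1 = 15
93 = 2·40 + 13   →  a_2 = 2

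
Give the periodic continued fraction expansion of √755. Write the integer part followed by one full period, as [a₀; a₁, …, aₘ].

[27; 2, 10, 2, 54]

a₀ = ⌊√755⌋ = 27.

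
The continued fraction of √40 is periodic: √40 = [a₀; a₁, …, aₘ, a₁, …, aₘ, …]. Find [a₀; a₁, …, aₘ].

[6; 3, 12]

a₀ = ⌊√40⌋ = 6.
With m₀=0, d₀=1 and mₖ₊₁ = dₖaₖ − mₖ, dₖ₊₁ = (n − mₖ₊₁²)/dₖ, aₖ₊₁ = ⌊(a₀+mₖ₊₁)/dₖ₊₁⌋:
  k=1: m=6, d=4, a=3
  k=2: m=6, d=1, a=12
d=1 and a=2a₀=12 at k=2, so the next step gives (m, d) = (6, 4) again — its k=1 value — and the period has length 2.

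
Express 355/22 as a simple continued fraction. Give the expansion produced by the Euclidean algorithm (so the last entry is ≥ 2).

355 = 16*22 + 3
22 = 7*3 + 1
3 = 3*1 + 0  (stop)
So 355/22 = [16; 7, 3].

[16; 7, 3]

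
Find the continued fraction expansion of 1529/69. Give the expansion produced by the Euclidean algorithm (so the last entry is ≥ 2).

[22; 6, 3, 1, 2]

1529 = 22×69 + 11
69 = 6×11 + 3
11 = 3×3 + 2
3 = 1×2 + 1
2 = 2×1 + 0  (stop)
So 1529/69 = [22; 6, 3, 1, 2].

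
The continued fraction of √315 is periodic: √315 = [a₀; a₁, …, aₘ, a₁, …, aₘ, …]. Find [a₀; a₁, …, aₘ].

a₀ = ⌊√315⌋ = 17.
With m₀=0, d₀=1 and mₖ₊₁ = dₖaₖ − mₖ, dₖ₊₁ = (n − mₖ₊₁²)/dₖ, aₖ₊₁ = ⌊(a₀+mₖ₊₁)/dₖ₊₁⌋:
  k=1: m=17, d=26, a=1
  k=2: m=9, d=9, a=2
  k=3: m=9, d=26, a=1
  k=4: m=17, d=1, a=34
d=1 and a=2a₀=34 at k=4, so the next step gives (m, d) = (17, 26) again — its k=1 value — and the period has length 4.

[17; 1, 2, 1, 34]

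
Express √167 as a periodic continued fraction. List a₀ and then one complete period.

[12; 1, 11, 1, 24]

a₀ = ⌊√167⌋ = 12.
With m₀=0, d₀=1 and mₖ₊₁ = dₖaₖ − mₖ, dₖ₊₁ = (n − mₖ₊₁²)/dₖ, aₖ₊₁ = ⌊(a₀+mₖ₊₁)/dₖ₊₁⌋:
  k=1: m=12, d=23, a=1
  k=2: m=11, d=2, a=11
  k=3: m=11, d=23, a=1
  k=4: m=12, d=1, a=24
d=1 and a=2a₀=24 at k=4, so the next step gives (m, d) = (12, 23) again — its k=1 value — and the period has length 4.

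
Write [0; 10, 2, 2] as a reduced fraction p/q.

Fold from the inside: start with 2/1.
  2 + 1/2 = 5/2
  10 + 2/5 = 52/5
  0 + 5/52 = 5/52

5/52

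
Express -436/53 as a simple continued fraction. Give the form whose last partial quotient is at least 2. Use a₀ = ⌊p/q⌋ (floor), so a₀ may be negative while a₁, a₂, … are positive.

-436 = -9·53 + 41
53 = 1·41 + 12
41 = 3·12 + 5
12 = 2·5 + 2
5 = 2·2 + 1
2 = 2·1 + 0  (stop)
So -436/53 = [-9; 1, 3, 2, 2, 2].

[-9; 1, 3, 2, 2, 2]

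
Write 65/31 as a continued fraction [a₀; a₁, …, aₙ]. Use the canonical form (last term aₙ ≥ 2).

[2; 10, 3]

65 = 2×31 + 3
31 = 10×3 + 1
3 = 3×1 + 0  (stop)
So 65/31 = [2; 10, 3].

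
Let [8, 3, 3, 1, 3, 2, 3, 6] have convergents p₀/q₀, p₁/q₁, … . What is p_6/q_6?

Using pₖ = aₖpₖ₋₁ + pₖ₋₂, qₖ = aₖqₖ₋₁ + qₖ₋₂ (with p₋₁=1, p₋₂=0, q₋₁=0, q₋₂=1):
  k=0: a=8, p=8, q=1
  k=1: a=3, p=25, q=3
  k=2: a=3, p=83, q=10
  k=3: a=1, p=108, q=13
  k=4: a=3, p=407, q=49
  k=5: a=2, p=922, q=111
  k=6: a=3, p=3173, q=382

3173/382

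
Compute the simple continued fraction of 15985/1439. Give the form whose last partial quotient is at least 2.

15985 = 11*1439 + 156
1439 = 9*156 + 35
156 = 4*35 + 16
35 = 2*16 + 3
16 = 5*3 + 1
3 = 3*1 + 0  (stop)
So 15985/1439 = [11; 9, 4, 2, 5, 3].

[11; 9, 4, 2, 5, 3]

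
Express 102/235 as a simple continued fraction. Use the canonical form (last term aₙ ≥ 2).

[0; 2, 3, 3, 2, 4]

102 = 0·235 + 102
235 = 2·102 + 31
102 = 3·31 + 9
31 = 3·9 + 4
9 = 2·4 + 1
4 = 4·1 + 0  (stop)
So 102/235 = [0; 2, 3, 3, 2, 4].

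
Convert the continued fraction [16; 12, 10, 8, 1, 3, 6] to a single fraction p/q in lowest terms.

Using pₖ = aₖpₖ₋₁ + pₖ₋₂ and qₖ = aₖqₖ₋₁ + qₖ₋₂:
  k=0: a=16, p=16, q=1
  k=1: a=12, p=193, q=12
  k=2: a=10, p=1946, q=121
  k=3: a=8, p=15761, q=980
  k=4: a=1, p=17707, q=1101
  k=5: a=3, p=68882, q=4283
  k=6: a=6, p=430999, q=26799

430999/26799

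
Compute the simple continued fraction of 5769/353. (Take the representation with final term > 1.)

5769 = 16×353 + 121
353 = 2×121 + 111
121 = 1×111 + 10
111 = 11×10 + 1
10 = 10×1 + 0  (stop)
So 5769/353 = [16; 2, 1, 11, 10].

[16; 2, 1, 11, 10]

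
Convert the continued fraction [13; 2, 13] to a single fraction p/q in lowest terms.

364/27

Fold from the inside: start with 13/1.
  2 + 1/13 = 27/13
  13 + 13/27 = 364/27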